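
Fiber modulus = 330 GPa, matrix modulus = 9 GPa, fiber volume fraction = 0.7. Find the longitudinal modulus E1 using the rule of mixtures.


E1 = Ef*Vf + Em*(1-Vf) = 330*0.7 + 9*0.3 = 233.7 GPa

233.7 GPa


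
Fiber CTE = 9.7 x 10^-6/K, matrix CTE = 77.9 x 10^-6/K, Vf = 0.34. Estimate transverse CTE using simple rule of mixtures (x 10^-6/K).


alpha_2 = alpha_f*Vf + alpha_m*(1-Vf) = 9.7*0.34 + 77.9*0.66 = 54.7 x 10^-6/K

54.7 x 10^-6/K


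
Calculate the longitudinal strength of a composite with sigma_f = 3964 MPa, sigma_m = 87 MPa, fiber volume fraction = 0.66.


sigma_1 = sigma_f*Vf + sigma_m*(1-Vf) = 3964*0.66 + 87*0.34 = 2645.8 MPa

2645.8 MPa


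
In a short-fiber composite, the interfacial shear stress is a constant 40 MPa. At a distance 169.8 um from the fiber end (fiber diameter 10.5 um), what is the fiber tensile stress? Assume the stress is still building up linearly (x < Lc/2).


Force balance: sigma_f * (pi*d^2/4) = tau * (pi*d) * x  ->  sigma_f = 4 * tau * x / d
sigma_f = 4 * 40 * 169.8 / 10.5 = 2587.4 MPa

2587.4 MPa


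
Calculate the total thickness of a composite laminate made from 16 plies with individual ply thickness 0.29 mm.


h = n * t_ply = 16 * 0.29 = 4.64 mm

4.64 mm


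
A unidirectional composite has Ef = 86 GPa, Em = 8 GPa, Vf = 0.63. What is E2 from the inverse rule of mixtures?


1/E2 = Vf/Ef + (1-Vf)/Em = 0.63/86 + 0.37/8
E2 = 18.67 GPa

18.67 GPa


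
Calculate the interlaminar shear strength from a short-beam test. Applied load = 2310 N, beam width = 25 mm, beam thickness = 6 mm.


ILSS = 3F/(4bh) = 3*2310/(4*25*6) = 11.55 MPa

11.55 MPa


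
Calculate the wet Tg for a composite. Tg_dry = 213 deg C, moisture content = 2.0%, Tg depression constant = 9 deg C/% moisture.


Tg_wet = Tg_dry - k*moisture = 213 - 9*2.0 = 195.0 deg C

195.0 deg C


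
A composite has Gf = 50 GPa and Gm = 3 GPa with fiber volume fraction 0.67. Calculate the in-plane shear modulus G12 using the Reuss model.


1/G12 = Vf/Gf + (1-Vf)/Gm = 0.67/50 + 0.33/3
G12 = 8.1 GPa

8.1 GPa


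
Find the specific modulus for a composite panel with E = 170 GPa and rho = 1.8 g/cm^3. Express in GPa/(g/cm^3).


Specific stiffness = E/rho = 170/1.8 = 94.4 GPa/(g/cm^3)

94.4 GPa/(g/cm^3)


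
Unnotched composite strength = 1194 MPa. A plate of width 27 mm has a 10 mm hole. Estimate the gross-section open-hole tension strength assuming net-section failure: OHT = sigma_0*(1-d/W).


OHT = sigma_0*(1-d/W) = 1194*(1-10/27) = 751.8 MPa

751.8 MPa


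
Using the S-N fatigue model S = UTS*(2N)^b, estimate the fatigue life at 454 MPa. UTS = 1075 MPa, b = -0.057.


N = 0.5 * (S/UTS)^(1/b) = 0.5 * (454/1075)^(1/-0.057) = 1.8474e+06 cycles

1.8474e+06 cycles


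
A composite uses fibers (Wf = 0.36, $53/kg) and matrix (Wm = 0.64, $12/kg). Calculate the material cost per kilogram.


Cost = cost_f*Wf + cost_m*Wm = 53*0.36 + 12*0.64 = $26.76/kg

$26.76/kg


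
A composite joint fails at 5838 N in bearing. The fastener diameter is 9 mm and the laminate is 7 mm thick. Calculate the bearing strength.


sigma_br = F/(d*h) = 5838/(9*7) = 92.7 MPa

92.7 MPa


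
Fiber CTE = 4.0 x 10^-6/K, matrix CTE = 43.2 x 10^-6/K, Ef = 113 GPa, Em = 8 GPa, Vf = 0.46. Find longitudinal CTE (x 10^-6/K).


E1 = Ef*Vf + Em*(1-Vf) = 56.3
alpha_1 = (alpha_f*Ef*Vf + alpha_m*Em*(1-Vf))/E1 = 7.01 x 10^-6/K

7.01 x 10^-6/K


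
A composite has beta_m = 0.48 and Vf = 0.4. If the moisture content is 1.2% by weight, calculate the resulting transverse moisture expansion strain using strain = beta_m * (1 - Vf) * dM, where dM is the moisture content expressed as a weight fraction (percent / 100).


dM = 1.2/100 = 0.012
strain = beta_m * (1-Vf) * dM = 0.48 * 0.6 * 0.012 = 0.003456

0.003456


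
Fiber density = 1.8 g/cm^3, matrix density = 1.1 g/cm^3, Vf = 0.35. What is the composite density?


rho_c = rho_f*Vf + rho_m*(1-Vf) = 1.8*0.35 + 1.1*0.65 = 1.345 g/cm^3

1.345 g/cm^3


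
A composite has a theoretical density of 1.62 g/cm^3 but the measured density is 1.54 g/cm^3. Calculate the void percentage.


Void% = (rho_theo - rho_actual)/rho_theo * 100 = (1.62 - 1.54)/1.62 * 100 = 4.94%

4.94%


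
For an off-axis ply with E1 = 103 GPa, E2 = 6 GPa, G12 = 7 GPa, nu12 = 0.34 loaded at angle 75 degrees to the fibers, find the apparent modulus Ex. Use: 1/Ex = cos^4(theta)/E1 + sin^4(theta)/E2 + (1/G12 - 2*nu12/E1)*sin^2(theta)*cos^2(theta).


cos^4(75) = 0.004487, sin^4(75) = 0.870513, sin^2(75)*cos^2(75) = 0.0625
1/G12 - 2*nu12/E1 = 1/7 - 2*0.34/103 = 0.136255 GPa^-1
1/Ex = 0.004487/103 + 0.870513/6 + 0.136255*0.0625 = 0.153645 GPa^-1
Ex = 6.51 GPa

6.51 GPa


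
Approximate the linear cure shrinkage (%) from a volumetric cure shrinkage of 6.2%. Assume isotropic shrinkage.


Linear shrinkage ≈ vol_shrink/3 = 6.2/3 = 2.067%

2.067%


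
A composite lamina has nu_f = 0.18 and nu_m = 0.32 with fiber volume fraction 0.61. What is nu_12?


nu_12 = nu_f*Vf + nu_m*(1-Vf) = 0.18*0.61 + 0.32*0.39 = 0.2346

0.2346


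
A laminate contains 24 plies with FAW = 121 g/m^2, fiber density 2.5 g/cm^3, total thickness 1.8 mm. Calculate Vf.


Vf = n * FAW / (rho_f * h * 1000) = 24 * 121 / (2.5 * 1.8 * 1000) = 0.6453

0.6453


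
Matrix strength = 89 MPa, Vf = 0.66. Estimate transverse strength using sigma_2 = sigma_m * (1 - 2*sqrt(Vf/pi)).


factor = 1 - 2*sqrt(0.66/pi) = 0.0833
sigma_2 = 89 * 0.0833 = 7.41 MPa

7.41 MPa


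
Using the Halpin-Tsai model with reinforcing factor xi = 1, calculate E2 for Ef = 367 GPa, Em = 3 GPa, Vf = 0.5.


eta = (Ef/Em - 1)/(Ef/Em + xi) = (122.3333 - 1)/(122.3333 + 1) = 0.9838
E2 = Em*(1+xi*eta*Vf)/(1-eta*Vf) = 8.81 GPa

8.81 GPa


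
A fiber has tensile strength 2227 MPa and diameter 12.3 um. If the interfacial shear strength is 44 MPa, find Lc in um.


Lc = sigma_f * d / (2 * tau_i) = 2227 * 12.3 / (2 * 44) = 311.3 um

311.3 um


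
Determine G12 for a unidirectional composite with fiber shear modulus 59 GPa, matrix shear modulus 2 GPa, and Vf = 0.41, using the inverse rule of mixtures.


1/G12 = Vf/Gf + (1-Vf)/Gm = 0.41/59 + 0.59/2
G12 = 3.31 GPa

3.31 GPa


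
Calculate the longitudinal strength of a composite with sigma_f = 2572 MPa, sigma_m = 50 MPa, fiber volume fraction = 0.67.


sigma_1 = sigma_f*Vf + sigma_m*(1-Vf) = 2572*0.67 + 50*0.33 = 1739.7 MPa

1739.7 MPa


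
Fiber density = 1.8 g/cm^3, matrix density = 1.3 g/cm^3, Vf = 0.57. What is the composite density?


rho_c = rho_f*Vf + rho_m*(1-Vf) = 1.8*0.57 + 1.3*0.43 = 1.585 g/cm^3

1.585 g/cm^3


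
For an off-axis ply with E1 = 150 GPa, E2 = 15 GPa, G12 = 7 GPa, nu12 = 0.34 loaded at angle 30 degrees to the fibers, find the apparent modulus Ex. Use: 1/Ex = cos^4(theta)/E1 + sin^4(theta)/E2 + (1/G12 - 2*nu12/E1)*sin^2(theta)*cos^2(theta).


cos^4(30) = 0.5625, sin^4(30) = 0.0625, sin^2(30)*cos^2(30) = 0.1875
1/G12 - 2*nu12/E1 = 1/7 - 2*0.34/150 = 0.138324 GPa^-1
1/Ex = 0.5625/150 + 0.0625/15 + 0.138324*0.1875 = 0.0338524 GPa^-1
Ex = 29.54 GPa

29.54 GPa


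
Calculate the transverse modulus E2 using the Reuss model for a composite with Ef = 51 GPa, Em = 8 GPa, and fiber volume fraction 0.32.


1/E2 = Vf/Ef + (1-Vf)/Em = 0.32/51 + 0.68/8
E2 = 10.96 GPa

10.96 GPa


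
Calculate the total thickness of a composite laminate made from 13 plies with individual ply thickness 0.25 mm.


h = n * t_ply = 13 * 0.25 = 3.25 mm

3.25 mm


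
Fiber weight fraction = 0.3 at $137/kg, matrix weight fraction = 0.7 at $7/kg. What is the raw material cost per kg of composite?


Cost = cost_f*Wf + cost_m*Wm = 137*0.3 + 7*0.7 = $46.0/kg

$46.0/kg


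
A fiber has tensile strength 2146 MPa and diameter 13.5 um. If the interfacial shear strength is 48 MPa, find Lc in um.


Lc = sigma_f * d / (2 * tau_i) = 2146 * 13.5 / (2 * 48) = 301.8 um

301.8 um


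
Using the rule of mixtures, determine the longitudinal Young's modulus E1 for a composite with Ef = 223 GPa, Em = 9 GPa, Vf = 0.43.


E1 = Ef*Vf + Em*(1-Vf) = 223*0.43 + 9*0.57 = 101.02 GPa

101.02 GPa


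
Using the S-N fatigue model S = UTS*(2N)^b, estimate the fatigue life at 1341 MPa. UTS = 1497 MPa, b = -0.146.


N = 0.5 * (S/UTS)^(1/b) = 0.5 * (1341/1497)^(1/-0.146) = 1.0625 cycles

1.0625 cycles


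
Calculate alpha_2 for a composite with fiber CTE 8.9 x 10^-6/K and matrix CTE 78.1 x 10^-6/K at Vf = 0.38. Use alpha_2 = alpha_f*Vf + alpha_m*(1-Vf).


alpha_2 = alpha_f*Vf + alpha_m*(1-Vf) = 8.9*0.38 + 78.1*0.62 = 51.8 x 10^-6/K

51.8 x 10^-6/K


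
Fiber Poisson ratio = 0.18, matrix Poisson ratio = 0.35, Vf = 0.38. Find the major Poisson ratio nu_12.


nu_12 = nu_f*Vf + nu_m*(1-Vf) = 0.18*0.38 + 0.35*0.62 = 0.2854

0.2854


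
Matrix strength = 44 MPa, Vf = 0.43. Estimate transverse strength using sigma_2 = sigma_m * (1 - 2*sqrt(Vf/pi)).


factor = 1 - 2*sqrt(0.43/pi) = 0.2601
sigma_2 = 44 * 0.2601 = 11.44 MPa

11.44 MPa


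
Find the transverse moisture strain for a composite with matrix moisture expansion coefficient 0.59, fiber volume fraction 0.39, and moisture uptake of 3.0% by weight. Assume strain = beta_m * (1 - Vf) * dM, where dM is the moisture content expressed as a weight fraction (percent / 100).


dM = 3.0/100 = 0.03
strain = beta_m * (1-Vf) * dM = 0.59 * 0.61 * 0.03 = 0.010797

0.010797


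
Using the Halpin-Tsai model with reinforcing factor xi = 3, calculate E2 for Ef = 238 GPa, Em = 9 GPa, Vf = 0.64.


eta = (Ef/Em - 1)/(Ef/Em + xi) = (26.4444 - 1)/(26.4444 + 3) = 0.8642
E2 = Em*(1+xi*eta*Vf)/(1-eta*Vf) = 53.55 GPa

53.55 GPa


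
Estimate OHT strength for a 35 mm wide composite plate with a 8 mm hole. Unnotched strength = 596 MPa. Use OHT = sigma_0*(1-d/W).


OHT = sigma_0*(1-d/W) = 596*(1-8/35) = 459.8 MPa

459.8 MPa


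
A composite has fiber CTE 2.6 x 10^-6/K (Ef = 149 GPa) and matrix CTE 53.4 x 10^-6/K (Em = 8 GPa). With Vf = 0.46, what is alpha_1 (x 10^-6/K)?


E1 = Ef*Vf + Em*(1-Vf) = 72.86
alpha_1 = (alpha_f*Ef*Vf + alpha_m*Em*(1-Vf))/E1 = 5.61 x 10^-6/K

5.61 x 10^-6/K


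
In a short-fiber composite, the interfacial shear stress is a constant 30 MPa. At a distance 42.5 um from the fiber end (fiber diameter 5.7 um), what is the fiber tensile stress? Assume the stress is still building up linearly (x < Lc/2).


Force balance: sigma_f * (pi*d^2/4) = tau * (pi*d) * x  ->  sigma_f = 4 * tau * x / d
sigma_f = 4 * 30 * 42.5 / 5.7 = 894.7 MPa

894.7 MPa


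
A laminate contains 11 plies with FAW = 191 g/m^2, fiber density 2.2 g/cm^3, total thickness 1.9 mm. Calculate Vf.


Vf = n * FAW / (rho_f * h * 1000) = 11 * 191 / (2.2 * 1.9 * 1000) = 0.5026

0.5026


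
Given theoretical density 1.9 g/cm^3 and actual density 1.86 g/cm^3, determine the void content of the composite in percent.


Void% = (rho_theo - rho_actual)/rho_theo * 100 = (1.9 - 1.86)/1.9 * 100 = 2.11%

2.11%


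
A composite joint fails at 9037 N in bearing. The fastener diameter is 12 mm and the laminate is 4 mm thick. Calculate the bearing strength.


sigma_br = F/(d*h) = 9037/(12*4) = 188.3 MPa

188.3 MPa


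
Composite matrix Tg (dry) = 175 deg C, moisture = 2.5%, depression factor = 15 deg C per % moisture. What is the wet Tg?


Tg_wet = Tg_dry - k*moisture = 175 - 15*2.5 = 137.5 deg C

137.5 deg C


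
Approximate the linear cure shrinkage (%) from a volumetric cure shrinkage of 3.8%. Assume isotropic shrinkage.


Linear shrinkage ≈ vol_shrink/3 = 3.8/3 = 1.267%

1.267%


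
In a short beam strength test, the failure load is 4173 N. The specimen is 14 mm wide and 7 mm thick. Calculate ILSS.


ILSS = 3F/(4bh) = 3*4173/(4*14*7) = 31.94 MPa

31.94 MPa


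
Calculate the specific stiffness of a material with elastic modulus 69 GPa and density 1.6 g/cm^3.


Specific stiffness = E/rho = 69/1.6 = 43.1 GPa/(g/cm^3)

43.1 GPa/(g/cm^3)


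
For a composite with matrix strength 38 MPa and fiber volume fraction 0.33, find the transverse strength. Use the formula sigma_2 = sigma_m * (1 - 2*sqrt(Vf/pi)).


factor = 1 - 2*sqrt(0.33/pi) = 0.3518
sigma_2 = 38 * 0.3518 = 13.37 MPa

13.37 MPa


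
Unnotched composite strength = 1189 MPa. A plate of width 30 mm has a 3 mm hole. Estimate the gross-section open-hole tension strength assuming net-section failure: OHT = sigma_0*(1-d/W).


OHT = sigma_0*(1-d/W) = 1189*(1-3/30) = 1070.1 MPa

1070.1 MPa


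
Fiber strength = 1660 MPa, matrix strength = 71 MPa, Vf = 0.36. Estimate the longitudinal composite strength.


sigma_1 = sigma_f*Vf + sigma_m*(1-Vf) = 1660*0.36 + 71*0.64 = 643.0 MPa

643.0 MPa


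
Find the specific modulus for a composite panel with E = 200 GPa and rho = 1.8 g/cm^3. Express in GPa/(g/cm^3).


Specific stiffness = E/rho = 200/1.8 = 111.1 GPa/(g/cm^3)

111.1 GPa/(g/cm^3)


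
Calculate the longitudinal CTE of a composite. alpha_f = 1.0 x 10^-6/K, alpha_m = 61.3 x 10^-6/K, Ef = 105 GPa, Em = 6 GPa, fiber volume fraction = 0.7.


E1 = Ef*Vf + Em*(1-Vf) = 75.3
alpha_1 = (alpha_f*Ef*Vf + alpha_m*Em*(1-Vf))/E1 = 2.44 x 10^-6/K

2.44 x 10^-6/K


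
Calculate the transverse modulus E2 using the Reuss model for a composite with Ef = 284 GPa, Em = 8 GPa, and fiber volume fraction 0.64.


1/E2 = Vf/Ef + (1-Vf)/Em = 0.64/284 + 0.36/8
E2 = 21.16 GPa

21.16 GPa


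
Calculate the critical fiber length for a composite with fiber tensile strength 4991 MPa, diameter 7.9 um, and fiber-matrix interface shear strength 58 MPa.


Lc = sigma_f * d / (2 * tau_i) = 4991 * 7.9 / (2 * 58) = 339.9 um

339.9 um


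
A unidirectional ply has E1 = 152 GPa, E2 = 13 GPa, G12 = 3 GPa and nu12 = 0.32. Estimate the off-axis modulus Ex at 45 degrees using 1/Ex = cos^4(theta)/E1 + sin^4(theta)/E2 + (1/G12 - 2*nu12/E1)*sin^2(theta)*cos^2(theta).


cos^4(45) = 0.25, sin^4(45) = 0.25, sin^2(45)*cos^2(45) = 0.25
1/G12 - 2*nu12/E1 = 1/3 - 2*0.32/152 = 0.329123 GPa^-1
1/Ex = 0.25/152 + 0.25/13 + 0.329123*0.25 = 0.1031562 GPa^-1
Ex = 9.69 GPa

9.69 GPa


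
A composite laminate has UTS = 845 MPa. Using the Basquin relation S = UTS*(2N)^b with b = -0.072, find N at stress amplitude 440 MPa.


N = 0.5 * (S/UTS)^(1/b) = 0.5 * (440/845)^(1/-0.072) = 4316.5534 cycles

4316.5534 cycles


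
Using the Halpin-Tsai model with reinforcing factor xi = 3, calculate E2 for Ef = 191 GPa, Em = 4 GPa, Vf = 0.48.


eta = (Ef/Em - 1)/(Ef/Em + xi) = (47.75 - 1)/(47.75 + 3) = 0.9212
E2 = Em*(1+xi*eta*Vf)/(1-eta*Vf) = 16.68 GPa

16.68 GPa


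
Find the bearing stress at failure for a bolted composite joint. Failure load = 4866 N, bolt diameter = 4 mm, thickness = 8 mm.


sigma_br = F/(d*h) = 4866/(4*8) = 152.1 MPa

152.1 MPa


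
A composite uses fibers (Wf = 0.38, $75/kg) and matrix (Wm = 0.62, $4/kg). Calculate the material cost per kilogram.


Cost = cost_f*Wf + cost_m*Wm = 75*0.38 + 4*0.62 = $30.98/kg

$30.98/kg


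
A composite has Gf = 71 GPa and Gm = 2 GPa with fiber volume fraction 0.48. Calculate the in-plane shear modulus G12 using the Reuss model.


1/G12 = Vf/Gf + (1-Vf)/Gm = 0.48/71 + 0.52/2
G12 = 3.75 GPa

3.75 GPa


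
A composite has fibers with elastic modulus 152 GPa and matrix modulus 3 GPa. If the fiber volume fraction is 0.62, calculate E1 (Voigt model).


E1 = Ef*Vf + Em*(1-Vf) = 152*0.62 + 3*0.38 = 95.38 GPa

95.38 GPa


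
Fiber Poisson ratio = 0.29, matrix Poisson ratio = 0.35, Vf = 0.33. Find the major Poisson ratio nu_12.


nu_12 = nu_f*Vf + nu_m*(1-Vf) = 0.29*0.33 + 0.35*0.67 = 0.3302

0.3302


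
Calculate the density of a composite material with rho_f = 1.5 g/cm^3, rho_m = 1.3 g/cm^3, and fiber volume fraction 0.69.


rho_c = rho_f*Vf + rho_m*(1-Vf) = 1.5*0.69 + 1.3*0.31 = 1.438 g/cm^3

1.438 g/cm^3


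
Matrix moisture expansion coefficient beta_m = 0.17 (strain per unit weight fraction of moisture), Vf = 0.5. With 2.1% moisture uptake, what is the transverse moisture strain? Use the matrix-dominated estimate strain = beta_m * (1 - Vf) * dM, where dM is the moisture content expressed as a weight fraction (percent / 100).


dM = 2.1/100 = 0.021
strain = beta_m * (1-Vf) * dM = 0.17 * 0.5 * 0.021 = 0.001785

0.001785


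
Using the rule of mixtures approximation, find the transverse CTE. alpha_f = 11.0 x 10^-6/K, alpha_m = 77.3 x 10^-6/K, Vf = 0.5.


alpha_2 = alpha_f*Vf + alpha_m*(1-Vf) = 11.0*0.5 + 77.3*0.5 = 44.2 x 10^-6/K

44.2 x 10^-6/K


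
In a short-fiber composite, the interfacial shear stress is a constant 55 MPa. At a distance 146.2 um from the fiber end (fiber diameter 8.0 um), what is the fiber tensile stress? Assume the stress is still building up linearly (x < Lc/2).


Force balance: sigma_f * (pi*d^2/4) = tau * (pi*d) * x  ->  sigma_f = 4 * tau * x / d
sigma_f = 4 * 55 * 146.2 / 8.0 = 4020.5 MPa

4020.5 MPa


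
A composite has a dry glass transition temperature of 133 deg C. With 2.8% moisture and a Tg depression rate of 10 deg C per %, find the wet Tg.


Tg_wet = Tg_dry - k*moisture = 133 - 10*2.8 = 105.0 deg C

105.0 deg C


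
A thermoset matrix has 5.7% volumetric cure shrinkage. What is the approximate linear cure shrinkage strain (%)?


Linear shrinkage ≈ vol_shrink/3 = 5.7/3 = 1.9%

1.9%


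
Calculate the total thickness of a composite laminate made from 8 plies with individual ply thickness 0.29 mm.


h = n * t_ply = 8 * 0.29 = 2.32 mm

2.32 mm


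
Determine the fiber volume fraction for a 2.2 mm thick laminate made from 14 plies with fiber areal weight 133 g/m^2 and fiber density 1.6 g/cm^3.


Vf = n * FAW / (rho_f * h * 1000) = 14 * 133 / (1.6 * 2.2 * 1000) = 0.529

0.529


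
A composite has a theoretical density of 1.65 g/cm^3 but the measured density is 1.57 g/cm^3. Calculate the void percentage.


Void% = (rho_theo - rho_actual)/rho_theo * 100 = (1.65 - 1.57)/1.65 * 100 = 4.85%

4.85%


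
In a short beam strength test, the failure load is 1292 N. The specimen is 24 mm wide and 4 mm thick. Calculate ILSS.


ILSS = 3F/(4bh) = 3*1292/(4*24*4) = 10.09 MPa

10.09 MPa


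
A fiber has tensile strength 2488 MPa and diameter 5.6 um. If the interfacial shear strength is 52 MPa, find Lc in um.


Lc = sigma_f * d / (2 * tau_i) = 2488 * 5.6 / (2 * 52) = 134.0 um

134.0 um


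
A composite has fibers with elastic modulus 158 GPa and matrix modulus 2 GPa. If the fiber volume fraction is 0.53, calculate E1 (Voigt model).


E1 = Ef*Vf + Em*(1-Vf) = 158*0.53 + 2*0.47 = 84.68 GPa

84.68 GPa


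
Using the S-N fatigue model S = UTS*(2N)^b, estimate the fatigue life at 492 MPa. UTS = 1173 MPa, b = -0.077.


N = 0.5 * (S/UTS)^(1/b) = 0.5 * (492/1173)^(1/-0.077) = 39755.5163 cycles

39755.5163 cycles


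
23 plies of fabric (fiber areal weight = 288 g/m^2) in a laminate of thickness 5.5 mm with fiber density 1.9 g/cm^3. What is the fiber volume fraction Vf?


Vf = n * FAW / (rho_f * h * 1000) = 23 * 288 / (1.9 * 5.5 * 1000) = 0.6339

0.6339


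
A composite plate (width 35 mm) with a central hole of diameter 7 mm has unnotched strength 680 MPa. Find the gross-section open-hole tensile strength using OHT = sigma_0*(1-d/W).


OHT = sigma_0*(1-d/W) = 680*(1-7/35) = 544.0 MPa

544.0 MPa


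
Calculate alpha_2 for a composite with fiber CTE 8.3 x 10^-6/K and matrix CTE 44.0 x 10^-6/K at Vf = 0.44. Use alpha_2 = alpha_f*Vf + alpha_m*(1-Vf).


alpha_2 = alpha_f*Vf + alpha_m*(1-Vf) = 8.3*0.44 + 44.0*0.56 = 28.3 x 10^-6/K

28.3 x 10^-6/K


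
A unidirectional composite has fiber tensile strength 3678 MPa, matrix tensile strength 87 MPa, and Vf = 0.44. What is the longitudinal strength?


sigma_1 = sigma_f*Vf + sigma_m*(1-Vf) = 3678*0.44 + 87*0.56 = 1667.0 MPa

1667.0 MPa


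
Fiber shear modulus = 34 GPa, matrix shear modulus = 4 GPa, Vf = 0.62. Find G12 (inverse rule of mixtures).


1/G12 = Vf/Gf + (1-Vf)/Gm = 0.62/34 + 0.38/4
G12 = 8.83 GPa

8.83 GPa


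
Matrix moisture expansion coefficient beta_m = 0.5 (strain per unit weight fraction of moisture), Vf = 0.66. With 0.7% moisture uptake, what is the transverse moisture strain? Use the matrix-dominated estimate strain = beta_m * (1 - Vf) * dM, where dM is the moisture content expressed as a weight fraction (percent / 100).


dM = 0.7/100 = 0.007
strain = beta_m * (1-Vf) * dM = 0.5 * 0.34 * 0.007 = 0.00119

0.00119


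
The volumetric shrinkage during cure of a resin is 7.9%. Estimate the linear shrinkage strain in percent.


Linear shrinkage ≈ vol_shrink/3 = 7.9/3 = 2.633%

2.633%


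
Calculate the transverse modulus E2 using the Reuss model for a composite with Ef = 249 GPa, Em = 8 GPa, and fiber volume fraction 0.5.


1/E2 = Vf/Ef + (1-Vf)/Em = 0.5/249 + 0.5/8
E2 = 15.5 GPa

15.5 GPa


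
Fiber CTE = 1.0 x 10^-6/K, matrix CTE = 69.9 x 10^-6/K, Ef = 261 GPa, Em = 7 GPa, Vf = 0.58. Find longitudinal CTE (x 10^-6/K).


E1 = Ef*Vf + Em*(1-Vf) = 154.32
alpha_1 = (alpha_f*Ef*Vf + alpha_m*Em*(1-Vf))/E1 = 2.31 x 10^-6/K

2.31 x 10^-6/K


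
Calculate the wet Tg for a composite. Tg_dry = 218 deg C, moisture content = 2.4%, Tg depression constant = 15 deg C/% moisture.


Tg_wet = Tg_dry - k*moisture = 218 - 15*2.4 = 182.0 deg C

182.0 deg C


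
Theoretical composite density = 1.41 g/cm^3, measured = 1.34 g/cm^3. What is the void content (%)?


Void% = (rho_theo - rho_actual)/rho_theo * 100 = (1.41 - 1.34)/1.41 * 100 = 4.96%

4.96%


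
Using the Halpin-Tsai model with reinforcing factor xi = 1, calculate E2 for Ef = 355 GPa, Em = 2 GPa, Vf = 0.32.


eta = (Ef/Em - 1)/(Ef/Em + xi) = (177.5 - 1)/(177.5 + 1) = 0.9888
E2 = Em*(1+xi*eta*Vf)/(1-eta*Vf) = 3.85 GPa

3.85 GPa


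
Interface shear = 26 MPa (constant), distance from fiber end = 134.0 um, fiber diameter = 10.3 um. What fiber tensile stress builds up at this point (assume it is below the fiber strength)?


Force balance: sigma_f * (pi*d^2/4) = tau * (pi*d) * x  ->  sigma_f = 4 * tau * x / d
sigma_f = 4 * 26 * 134.0 / 10.3 = 1353.0 MPa

1353.0 MPa


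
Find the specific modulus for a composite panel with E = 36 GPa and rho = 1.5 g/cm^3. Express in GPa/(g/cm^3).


Specific stiffness = E/rho = 36/1.5 = 24.0 GPa/(g/cm^3)

24.0 GPa/(g/cm^3)


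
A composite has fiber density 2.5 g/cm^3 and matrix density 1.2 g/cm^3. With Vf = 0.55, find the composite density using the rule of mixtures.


rho_c = rho_f*Vf + rho_m*(1-Vf) = 2.5*0.55 + 1.2*0.45 = 1.915 g/cm^3

1.915 g/cm^3


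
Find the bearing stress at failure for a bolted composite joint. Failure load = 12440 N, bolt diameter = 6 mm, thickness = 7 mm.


sigma_br = F/(d*h) = 12440/(6*7) = 296.2 MPa

296.2 MPa


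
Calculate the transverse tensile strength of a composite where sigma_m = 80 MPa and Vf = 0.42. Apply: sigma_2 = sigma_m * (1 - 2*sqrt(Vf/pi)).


factor = 1 - 2*sqrt(0.42/pi) = 0.2687
sigma_2 = 80 * 0.2687 = 21.5 MPa

21.5 MPa


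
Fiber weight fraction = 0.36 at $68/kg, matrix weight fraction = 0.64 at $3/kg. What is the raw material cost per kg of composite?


Cost = cost_f*Wf + cost_m*Wm = 68*0.36 + 3*0.64 = $26.4/kg

$26.4/kg


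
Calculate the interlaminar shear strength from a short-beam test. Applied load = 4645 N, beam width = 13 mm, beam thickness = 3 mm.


ILSS = 3F/(4bh) = 3*4645/(4*13*3) = 89.33 MPa

89.33 MPa


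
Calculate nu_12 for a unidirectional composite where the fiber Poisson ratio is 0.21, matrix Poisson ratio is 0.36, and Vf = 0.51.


nu_12 = nu_f*Vf + nu_m*(1-Vf) = 0.21*0.51 + 0.36*0.49 = 0.2835

0.2835


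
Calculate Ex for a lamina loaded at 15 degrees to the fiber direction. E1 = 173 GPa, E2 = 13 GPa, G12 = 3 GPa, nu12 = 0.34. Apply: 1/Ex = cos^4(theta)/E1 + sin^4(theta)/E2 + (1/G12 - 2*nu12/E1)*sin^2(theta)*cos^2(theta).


cos^4(15) = 0.870513, sin^4(15) = 0.004487, sin^2(15)*cos^2(15) = 0.0625
1/G12 - 2*nu12/E1 = 1/3 - 2*0.34/173 = 0.329403 GPa^-1
1/Ex = 0.870513/173 + 0.004487/13 + 0.329403*0.0625 = 0.0259647 GPa^-1
Ex = 38.51 GPa

38.51 GPa


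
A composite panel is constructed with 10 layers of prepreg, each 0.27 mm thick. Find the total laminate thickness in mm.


h = n * t_ply = 10 * 0.27 = 2.7 mm

2.7 mm


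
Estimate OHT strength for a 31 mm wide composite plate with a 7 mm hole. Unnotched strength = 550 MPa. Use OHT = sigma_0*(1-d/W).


OHT = sigma_0*(1-d/W) = 550*(1-7/31) = 425.8 MPa

425.8 MPa


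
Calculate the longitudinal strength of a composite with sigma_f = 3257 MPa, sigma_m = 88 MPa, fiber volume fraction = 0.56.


sigma_1 = sigma_f*Vf + sigma_m*(1-Vf) = 3257*0.56 + 88*0.44 = 1862.6 MPa

1862.6 MPa


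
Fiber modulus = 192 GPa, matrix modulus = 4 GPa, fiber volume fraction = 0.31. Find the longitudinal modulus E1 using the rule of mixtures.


E1 = Ef*Vf + Em*(1-Vf) = 192*0.31 + 4*0.69 = 62.28 GPa

62.28 GPa


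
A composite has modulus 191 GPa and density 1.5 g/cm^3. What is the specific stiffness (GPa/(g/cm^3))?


Specific stiffness = E/rho = 191/1.5 = 127.3 GPa/(g/cm^3)

127.3 GPa/(g/cm^3)


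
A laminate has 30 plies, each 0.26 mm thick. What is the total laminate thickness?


h = n * t_ply = 30 * 0.26 = 7.8 mm

7.8 mm


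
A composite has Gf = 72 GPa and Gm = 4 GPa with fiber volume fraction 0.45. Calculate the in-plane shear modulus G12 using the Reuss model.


1/G12 = Vf/Gf + (1-Vf)/Gm = 0.45/72 + 0.55/4
G12 = 6.96 GPa

6.96 GPa


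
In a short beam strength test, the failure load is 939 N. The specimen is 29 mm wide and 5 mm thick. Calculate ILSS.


ILSS = 3F/(4bh) = 3*939/(4*29*5) = 4.86 MPa

4.86 MPa


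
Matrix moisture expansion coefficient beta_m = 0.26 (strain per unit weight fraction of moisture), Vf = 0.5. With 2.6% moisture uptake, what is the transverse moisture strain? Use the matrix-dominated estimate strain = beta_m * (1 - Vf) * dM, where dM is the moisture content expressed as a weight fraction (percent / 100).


dM = 2.6/100 = 0.026
strain = beta_m * (1-Vf) * dM = 0.26 * 0.5 * 0.026 = 0.00338

0.00338


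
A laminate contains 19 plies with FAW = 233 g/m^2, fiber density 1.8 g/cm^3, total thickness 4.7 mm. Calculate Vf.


Vf = n * FAW / (rho_f * h * 1000) = 19 * 233 / (1.8 * 4.7 * 1000) = 0.5233

0.5233


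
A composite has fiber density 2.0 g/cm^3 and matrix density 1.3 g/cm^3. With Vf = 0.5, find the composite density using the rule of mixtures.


rho_c = rho_f*Vf + rho_m*(1-Vf) = 2.0*0.5 + 1.3*0.5 = 1.65 g/cm^3

1.65 g/cm^3


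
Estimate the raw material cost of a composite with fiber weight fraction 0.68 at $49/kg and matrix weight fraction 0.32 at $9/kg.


Cost = cost_f*Wf + cost_m*Wm = 49*0.68 + 9*0.32 = $36.2/kg

$36.2/kg


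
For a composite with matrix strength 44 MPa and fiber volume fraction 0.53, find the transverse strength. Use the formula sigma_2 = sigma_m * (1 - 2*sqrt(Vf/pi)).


factor = 1 - 2*sqrt(0.53/pi) = 0.1785
sigma_2 = 44 * 0.1785 = 7.86 MPa

7.86 MPa


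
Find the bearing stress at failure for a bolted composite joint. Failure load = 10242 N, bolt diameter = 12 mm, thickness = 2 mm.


sigma_br = F/(d*h) = 10242/(12*2) = 426.8 MPa

426.8 MPa


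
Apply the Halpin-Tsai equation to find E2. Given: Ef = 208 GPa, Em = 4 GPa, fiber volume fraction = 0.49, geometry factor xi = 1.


eta = (Ef/Em - 1)/(Ef/Em + xi) = (52.0 - 1)/(52.0 + 1) = 0.9623
E2 = Em*(1+xi*eta*Vf)/(1-eta*Vf) = 11.14 GPa

11.14 GPa


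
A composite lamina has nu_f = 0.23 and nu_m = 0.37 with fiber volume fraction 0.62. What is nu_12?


nu_12 = nu_f*Vf + nu_m*(1-Vf) = 0.23*0.62 + 0.37*0.38 = 0.2832

0.2832


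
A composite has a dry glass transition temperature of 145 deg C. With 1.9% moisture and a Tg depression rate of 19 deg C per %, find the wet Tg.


Tg_wet = Tg_dry - k*moisture = 145 - 19*1.9 = 108.9 deg C

108.9 deg C


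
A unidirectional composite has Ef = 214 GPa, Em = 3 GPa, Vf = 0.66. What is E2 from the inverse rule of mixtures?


1/E2 = Vf/Ef + (1-Vf)/Em = 0.66/214 + 0.34/3
E2 = 8.59 GPa

8.59 GPa


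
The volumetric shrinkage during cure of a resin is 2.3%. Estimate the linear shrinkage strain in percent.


Linear shrinkage ≈ vol_shrink/3 = 2.3/3 = 0.767%

0.767%


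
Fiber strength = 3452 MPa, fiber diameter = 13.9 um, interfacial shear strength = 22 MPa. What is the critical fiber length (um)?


Lc = sigma_f * d / (2 * tau_i) = 3452 * 13.9 / (2 * 22) = 1090.5 um

1090.5 um


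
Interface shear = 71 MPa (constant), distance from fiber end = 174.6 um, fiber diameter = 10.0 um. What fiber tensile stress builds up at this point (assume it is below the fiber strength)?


Force balance: sigma_f * (pi*d^2/4) = tau * (pi*d) * x  ->  sigma_f = 4 * tau * x / d
sigma_f = 4 * 71 * 174.6 / 10.0 = 4958.6 MPa

4958.6 MPa


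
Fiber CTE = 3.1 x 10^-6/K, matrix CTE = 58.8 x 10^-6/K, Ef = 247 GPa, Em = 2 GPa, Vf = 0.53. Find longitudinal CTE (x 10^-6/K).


E1 = Ef*Vf + Em*(1-Vf) = 131.85
alpha_1 = (alpha_f*Ef*Vf + alpha_m*Em*(1-Vf))/E1 = 3.5 x 10^-6/K

3.5 x 10^-6/K


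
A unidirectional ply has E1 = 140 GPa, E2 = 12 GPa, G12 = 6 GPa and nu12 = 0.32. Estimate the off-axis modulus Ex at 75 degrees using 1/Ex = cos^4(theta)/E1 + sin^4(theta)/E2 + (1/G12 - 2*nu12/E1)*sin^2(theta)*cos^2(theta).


cos^4(75) = 0.004487, sin^4(75) = 0.870513, sin^2(75)*cos^2(75) = 0.0625
1/G12 - 2*nu12/E1 = 1/6 - 2*0.32/140 = 0.162095 GPa^-1
1/Ex = 0.004487/140 + 0.870513/12 + 0.162095*0.0625 = 0.0827057 GPa^-1
Ex = 12.09 GPa

12.09 GPa


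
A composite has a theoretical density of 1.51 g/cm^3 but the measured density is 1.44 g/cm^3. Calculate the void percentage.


Void% = (rho_theo - rho_actual)/rho_theo * 100 = (1.51 - 1.44)/1.51 * 100 = 4.64%

4.64%


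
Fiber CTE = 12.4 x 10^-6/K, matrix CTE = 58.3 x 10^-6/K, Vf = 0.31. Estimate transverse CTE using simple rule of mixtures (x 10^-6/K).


alpha_2 = alpha_f*Vf + alpha_m*(1-Vf) = 12.4*0.31 + 58.3*0.69 = 44.1 x 10^-6/K

44.1 x 10^-6/K


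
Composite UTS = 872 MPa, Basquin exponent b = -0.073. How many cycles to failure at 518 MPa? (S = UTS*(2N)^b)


N = 0.5 * (S/UTS)^(1/b) = 0.5 * (518/872)^(1/-0.073) = 627.2177 cycles

627.2177 cycles


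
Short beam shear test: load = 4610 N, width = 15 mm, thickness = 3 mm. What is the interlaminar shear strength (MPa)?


ILSS = 3F/(4bh) = 3*4610/(4*15*3) = 76.83 MPa

76.83 MPa


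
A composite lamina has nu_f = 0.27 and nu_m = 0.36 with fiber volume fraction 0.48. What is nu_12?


nu_12 = nu_f*Vf + nu_m*(1-Vf) = 0.27*0.48 + 0.36*0.52 = 0.3168

0.3168


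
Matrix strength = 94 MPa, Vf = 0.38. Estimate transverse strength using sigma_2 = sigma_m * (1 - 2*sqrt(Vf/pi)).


factor = 1 - 2*sqrt(0.38/pi) = 0.3044
sigma_2 = 94 * 0.3044 = 28.62 MPa

28.62 MPa


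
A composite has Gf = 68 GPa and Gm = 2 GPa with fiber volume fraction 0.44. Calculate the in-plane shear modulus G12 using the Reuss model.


1/G12 = Vf/Gf + (1-Vf)/Gm = 0.44/68 + 0.56/2
G12 = 3.49 GPa

3.49 GPa


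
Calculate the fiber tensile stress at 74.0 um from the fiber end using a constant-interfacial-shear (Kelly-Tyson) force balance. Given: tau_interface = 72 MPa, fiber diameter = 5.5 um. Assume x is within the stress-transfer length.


Force balance: sigma_f * (pi*d^2/4) = tau * (pi*d) * x  ->  sigma_f = 4 * tau * x / d
sigma_f = 4 * 72 * 74.0 / 5.5 = 3874.9 MPa

3874.9 MPa


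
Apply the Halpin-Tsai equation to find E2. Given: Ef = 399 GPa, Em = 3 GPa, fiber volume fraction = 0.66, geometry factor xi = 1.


eta = (Ef/Em - 1)/(Ef/Em + xi) = (133.0 - 1)/(133.0 + 1) = 0.9851
E2 = Em*(1+xi*eta*Vf)/(1-eta*Vf) = 14.15 GPa

14.15 GPa


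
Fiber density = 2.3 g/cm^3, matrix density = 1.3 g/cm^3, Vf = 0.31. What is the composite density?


rho_c = rho_f*Vf + rho_m*(1-Vf) = 2.3*0.31 + 1.3*0.69 = 1.61 g/cm^3

1.61 g/cm^3


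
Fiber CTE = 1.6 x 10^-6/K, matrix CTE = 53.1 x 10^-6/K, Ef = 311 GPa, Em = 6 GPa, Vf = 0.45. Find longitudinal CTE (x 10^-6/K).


E1 = Ef*Vf + Em*(1-Vf) = 143.25
alpha_1 = (alpha_f*Ef*Vf + alpha_m*Em*(1-Vf))/E1 = 2.79 x 10^-6/K

2.79 x 10^-6/K


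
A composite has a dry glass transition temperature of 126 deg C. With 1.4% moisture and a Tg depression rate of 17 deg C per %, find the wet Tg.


Tg_wet = Tg_dry - k*moisture = 126 - 17*1.4 = 102.2 deg C

102.2 deg C


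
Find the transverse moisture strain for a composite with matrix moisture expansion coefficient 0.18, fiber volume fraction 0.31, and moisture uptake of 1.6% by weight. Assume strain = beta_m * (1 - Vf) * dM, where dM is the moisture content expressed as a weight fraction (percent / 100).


dM = 1.6/100 = 0.016
strain = beta_m * (1-Vf) * dM = 0.18 * 0.69 * 0.016 = 0.0019872

0.0019872


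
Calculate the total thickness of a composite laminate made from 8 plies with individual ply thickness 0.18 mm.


h = n * t_ply = 8 * 0.18 = 1.44 mm

1.44 mm


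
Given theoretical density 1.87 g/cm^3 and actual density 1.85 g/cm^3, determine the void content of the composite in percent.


Void% = (rho_theo - rho_actual)/rho_theo * 100 = (1.87 - 1.85)/1.87 * 100 = 1.07%

1.07%


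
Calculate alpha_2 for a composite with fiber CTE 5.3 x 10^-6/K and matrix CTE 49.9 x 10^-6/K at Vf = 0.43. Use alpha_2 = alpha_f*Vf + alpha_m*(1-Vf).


alpha_2 = alpha_f*Vf + alpha_m*(1-Vf) = 5.3*0.43 + 49.9*0.57 = 30.7 x 10^-6/K

30.7 x 10^-6/K


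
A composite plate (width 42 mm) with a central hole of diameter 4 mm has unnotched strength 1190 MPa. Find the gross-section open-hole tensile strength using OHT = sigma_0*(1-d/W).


OHT = sigma_0*(1-d/W) = 1190*(1-4/42) = 1076.7 MPa

1076.7 MPa


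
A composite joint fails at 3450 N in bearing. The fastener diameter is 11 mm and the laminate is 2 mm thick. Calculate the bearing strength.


sigma_br = F/(d*h) = 3450/(11*2) = 156.8 MPa

156.8 MPa


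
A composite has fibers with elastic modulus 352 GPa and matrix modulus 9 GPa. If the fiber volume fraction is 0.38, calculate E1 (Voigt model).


E1 = Ef*Vf + Em*(1-Vf) = 352*0.38 + 9*0.62 = 139.34 GPa

139.34 GPa


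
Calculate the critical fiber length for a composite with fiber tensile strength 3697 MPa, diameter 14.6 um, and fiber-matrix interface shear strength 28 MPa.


Lc = sigma_f * d / (2 * tau_i) = 3697 * 14.6 / (2 * 28) = 963.9 um

963.9 um


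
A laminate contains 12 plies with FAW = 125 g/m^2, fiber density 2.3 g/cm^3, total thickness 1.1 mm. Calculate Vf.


Vf = n * FAW / (rho_f * h * 1000) = 12 * 125 / (2.3 * 1.1 * 1000) = 0.5929

0.5929


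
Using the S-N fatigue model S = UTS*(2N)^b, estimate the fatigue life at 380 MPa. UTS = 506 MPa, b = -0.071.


N = 0.5 * (S/UTS)^(1/b) = 0.5 * (380/506)^(1/-0.071) = 28.2239 cycles

28.2239 cycles


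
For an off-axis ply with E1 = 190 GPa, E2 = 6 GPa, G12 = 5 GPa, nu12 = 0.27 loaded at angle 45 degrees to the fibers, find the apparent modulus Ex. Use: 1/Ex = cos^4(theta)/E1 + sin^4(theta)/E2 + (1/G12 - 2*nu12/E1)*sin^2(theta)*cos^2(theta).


cos^4(45) = 0.25, sin^4(45) = 0.25, sin^2(45)*cos^2(45) = 0.25
1/G12 - 2*nu12/E1 = 1/5 - 2*0.27/190 = 0.197158 GPa^-1
1/Ex = 0.25/190 + 0.25/6 + 0.197158*0.25 = 0.0922719 GPa^-1
Ex = 10.84 GPa

10.84 GPa


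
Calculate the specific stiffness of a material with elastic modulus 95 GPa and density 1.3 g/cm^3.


Specific stiffness = E/rho = 95/1.3 = 73.1 GPa/(g/cm^3)

73.1 GPa/(g/cm^3)


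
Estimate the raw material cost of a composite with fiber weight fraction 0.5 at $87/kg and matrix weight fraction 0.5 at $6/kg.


Cost = cost_f*Wf + cost_m*Wm = 87*0.5 + 6*0.5 = $46.5/kg

$46.5/kg


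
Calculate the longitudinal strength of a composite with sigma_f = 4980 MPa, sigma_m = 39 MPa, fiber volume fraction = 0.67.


sigma_1 = sigma_f*Vf + sigma_m*(1-Vf) = 4980*0.67 + 39*0.33 = 3349.5 MPa

3349.5 MPa


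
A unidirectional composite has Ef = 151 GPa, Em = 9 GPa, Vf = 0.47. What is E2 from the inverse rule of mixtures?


1/E2 = Vf/Ef + (1-Vf)/Em = 0.47/151 + 0.53/9
E2 = 16.13 GPa

16.13 GPa


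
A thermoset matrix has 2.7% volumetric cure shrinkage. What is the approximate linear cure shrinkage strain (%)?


Linear shrinkage ≈ vol_shrink/3 = 2.7/3 = 0.9%

0.9%


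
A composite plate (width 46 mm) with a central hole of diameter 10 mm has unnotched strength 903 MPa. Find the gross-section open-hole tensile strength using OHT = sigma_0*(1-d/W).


OHT = sigma_0*(1-d/W) = 903*(1-10/46) = 706.7 MPa

706.7 MPa


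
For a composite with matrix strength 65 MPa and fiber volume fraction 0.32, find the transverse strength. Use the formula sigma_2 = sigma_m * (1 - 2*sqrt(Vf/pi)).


factor = 1 - 2*sqrt(0.32/pi) = 0.3617
sigma_2 = 65 * 0.3617 = 23.51 MPa

23.51 MPa


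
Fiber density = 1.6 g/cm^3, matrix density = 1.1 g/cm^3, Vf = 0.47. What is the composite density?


rho_c = rho_f*Vf + rho_m*(1-Vf) = 1.6*0.47 + 1.1*0.53 = 1.335 g/cm^3

1.335 g/cm^3


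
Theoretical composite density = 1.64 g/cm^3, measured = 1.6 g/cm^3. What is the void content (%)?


Void% = (rho_theo - rho_actual)/rho_theo * 100 = (1.64 - 1.6)/1.64 * 100 = 2.44%

2.44%


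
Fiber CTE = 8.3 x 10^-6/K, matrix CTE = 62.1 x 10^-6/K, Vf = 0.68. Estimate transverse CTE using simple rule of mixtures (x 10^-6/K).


alpha_2 = alpha_f*Vf + alpha_m*(1-Vf) = 8.3*0.68 + 62.1*0.32 = 25.5 x 10^-6/K

25.5 x 10^-6/K


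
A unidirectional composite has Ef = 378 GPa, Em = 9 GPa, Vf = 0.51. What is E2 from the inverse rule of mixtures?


1/E2 = Vf/Ef + (1-Vf)/Em = 0.51/378 + 0.49/9
E2 = 17.92 GPa

17.92 GPa


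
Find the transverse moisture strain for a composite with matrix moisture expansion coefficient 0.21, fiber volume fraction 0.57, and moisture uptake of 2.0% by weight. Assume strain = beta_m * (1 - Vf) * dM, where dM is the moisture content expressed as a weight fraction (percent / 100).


dM = 2.0/100 = 0.02
strain = beta_m * (1-Vf) * dM = 0.21 * 0.43 * 0.02 = 0.001806

0.001806


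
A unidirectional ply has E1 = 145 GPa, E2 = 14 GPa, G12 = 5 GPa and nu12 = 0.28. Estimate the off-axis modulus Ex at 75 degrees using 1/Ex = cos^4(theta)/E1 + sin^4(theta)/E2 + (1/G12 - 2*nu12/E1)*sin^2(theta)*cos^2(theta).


cos^4(75) = 0.004487, sin^4(75) = 0.870513, sin^2(75)*cos^2(75) = 0.0625
1/G12 - 2*nu12/E1 = 1/5 - 2*0.28/145 = 0.196138 GPa^-1
1/Ex = 0.004487/145 + 0.870513/14 + 0.196138*0.0625 = 0.074469 GPa^-1
Ex = 13.43 GPa

13.43 GPa


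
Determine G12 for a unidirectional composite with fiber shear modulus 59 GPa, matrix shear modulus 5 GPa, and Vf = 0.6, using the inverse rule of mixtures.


1/G12 = Vf/Gf + (1-Vf)/Gm = 0.6/59 + 0.4/5
G12 = 11.09 GPa

11.09 GPa


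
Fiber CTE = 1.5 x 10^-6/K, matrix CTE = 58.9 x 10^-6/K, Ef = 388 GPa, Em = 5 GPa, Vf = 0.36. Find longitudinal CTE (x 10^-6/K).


E1 = Ef*Vf + Em*(1-Vf) = 142.88
alpha_1 = (alpha_f*Ef*Vf + alpha_m*Em*(1-Vf))/E1 = 2.79 x 10^-6/K

2.79 x 10^-6/K


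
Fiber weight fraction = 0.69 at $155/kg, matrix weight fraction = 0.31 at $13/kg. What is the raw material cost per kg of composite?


Cost = cost_f*Wf + cost_m*Wm = 155*0.69 + 13*0.31 = $110.98/kg

$110.98/kg


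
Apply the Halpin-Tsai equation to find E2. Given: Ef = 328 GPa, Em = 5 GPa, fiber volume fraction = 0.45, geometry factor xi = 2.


eta = (Ef/Em - 1)/(Ef/Em + xi) = (65.6 - 1)/(65.6 + 2) = 0.9556
E2 = Em*(1+xi*eta*Vf)/(1-eta*Vf) = 16.32 GPa

16.32 GPa


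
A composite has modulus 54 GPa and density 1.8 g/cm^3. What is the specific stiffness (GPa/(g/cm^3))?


Specific stiffness = E/rho = 54/1.8 = 30.0 GPa/(g/cm^3)

30.0 GPa/(g/cm^3)


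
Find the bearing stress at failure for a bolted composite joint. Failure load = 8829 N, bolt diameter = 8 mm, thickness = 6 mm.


sigma_br = F/(d*h) = 8829/(8*6) = 183.9 MPa

183.9 MPa


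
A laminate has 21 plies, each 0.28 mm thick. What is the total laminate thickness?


h = n * t_ply = 21 * 0.28 = 5.88 mm

5.88 mm


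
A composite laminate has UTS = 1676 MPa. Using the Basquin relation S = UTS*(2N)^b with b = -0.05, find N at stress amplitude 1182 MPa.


N = 0.5 * (S/UTS)^(1/b) = 0.5 * (1182/1676)^(1/-0.05) = 539.6358 cycles

539.6358 cycles
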